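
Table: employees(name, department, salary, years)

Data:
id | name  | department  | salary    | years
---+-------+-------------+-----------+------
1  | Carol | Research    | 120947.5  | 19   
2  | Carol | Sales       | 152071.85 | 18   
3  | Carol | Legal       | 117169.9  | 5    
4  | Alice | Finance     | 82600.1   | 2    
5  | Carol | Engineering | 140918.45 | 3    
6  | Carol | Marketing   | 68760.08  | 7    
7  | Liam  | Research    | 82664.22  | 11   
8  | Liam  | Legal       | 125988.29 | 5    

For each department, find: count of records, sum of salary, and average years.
SELECT department,
       COUNT(*) as cnt,
       SUM(salary) as total_salary,
       AVG(years) as avg_years
FROM employees
GROUP BY department

Result:
  Engineering: 1 records, 140918.45 total salary, 3.00 avg years
  Finance: 1 records, 82600.10 total salary, 2.00 avg years
  Legal: 2 records, 243158.19 total salary, 5.00 avg years
  Marketing: 1 records, 68760.08 total salary, 7.00 avg years
  Research: 2 records, 203611.72 total salary, 15.00 avg years
  Sales: 1 records, 152071.85 total salary, 18.00 avg years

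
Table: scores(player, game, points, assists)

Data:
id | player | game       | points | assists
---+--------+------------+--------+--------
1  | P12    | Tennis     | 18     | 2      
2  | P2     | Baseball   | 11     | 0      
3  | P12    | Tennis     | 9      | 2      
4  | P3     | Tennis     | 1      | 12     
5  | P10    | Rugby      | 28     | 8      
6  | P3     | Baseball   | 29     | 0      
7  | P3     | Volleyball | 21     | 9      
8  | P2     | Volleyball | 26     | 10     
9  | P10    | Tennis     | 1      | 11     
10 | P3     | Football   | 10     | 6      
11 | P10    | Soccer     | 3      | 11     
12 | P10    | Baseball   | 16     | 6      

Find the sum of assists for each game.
SELECT game, SUM(assists) as result
FROM scores
GROUP BY game

Result:
  Baseball: 6
  Football: 6
  Rugby: 8
  Soccer: 11
  Tennis: 27
  Volleyball: 19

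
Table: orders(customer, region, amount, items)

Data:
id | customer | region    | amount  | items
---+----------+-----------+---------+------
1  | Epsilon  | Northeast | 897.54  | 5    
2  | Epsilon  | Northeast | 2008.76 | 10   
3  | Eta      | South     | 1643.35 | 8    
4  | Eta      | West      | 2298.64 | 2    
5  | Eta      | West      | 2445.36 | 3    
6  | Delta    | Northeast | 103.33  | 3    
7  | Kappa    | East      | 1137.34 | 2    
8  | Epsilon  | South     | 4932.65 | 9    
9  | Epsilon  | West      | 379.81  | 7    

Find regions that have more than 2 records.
SELECT region, COUNT(*) as cnt
FROM orders
GROUP BY region
HAVING COUNT(*) > 2

Result:
  Northeast: 3
  West: 3

Note: HAVING filters groups after aggregation, WHERE filters rows before.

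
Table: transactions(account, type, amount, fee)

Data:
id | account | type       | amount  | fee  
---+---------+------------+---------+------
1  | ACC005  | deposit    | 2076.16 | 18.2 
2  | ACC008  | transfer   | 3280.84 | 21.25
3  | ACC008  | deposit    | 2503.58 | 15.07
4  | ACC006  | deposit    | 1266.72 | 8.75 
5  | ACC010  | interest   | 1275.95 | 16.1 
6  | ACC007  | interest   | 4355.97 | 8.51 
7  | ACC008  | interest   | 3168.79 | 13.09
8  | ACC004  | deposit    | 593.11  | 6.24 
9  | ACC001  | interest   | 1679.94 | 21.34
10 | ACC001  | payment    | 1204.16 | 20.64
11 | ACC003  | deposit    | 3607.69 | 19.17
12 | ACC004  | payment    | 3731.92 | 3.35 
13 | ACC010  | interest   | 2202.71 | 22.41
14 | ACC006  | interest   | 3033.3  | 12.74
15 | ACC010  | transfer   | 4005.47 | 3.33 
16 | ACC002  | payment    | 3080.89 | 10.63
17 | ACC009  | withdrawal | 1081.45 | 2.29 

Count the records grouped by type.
SELECT type, COUNT(*) as count
FROM transactions
GROUP BY type

Result:
  deposit: 5
  interest: 6
  payment: 3
  transfer: 2
  withdrawal: 1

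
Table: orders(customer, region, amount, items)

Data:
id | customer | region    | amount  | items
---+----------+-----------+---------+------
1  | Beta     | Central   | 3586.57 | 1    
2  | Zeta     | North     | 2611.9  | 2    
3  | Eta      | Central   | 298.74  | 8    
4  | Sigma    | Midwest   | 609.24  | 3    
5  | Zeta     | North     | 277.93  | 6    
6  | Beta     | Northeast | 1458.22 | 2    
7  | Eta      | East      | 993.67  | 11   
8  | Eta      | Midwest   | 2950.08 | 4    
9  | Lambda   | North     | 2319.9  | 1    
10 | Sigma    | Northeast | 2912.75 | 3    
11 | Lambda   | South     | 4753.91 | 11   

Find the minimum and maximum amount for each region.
SELECT region, MIN(amount), MAX(amount)
FROM orders
GROUP BY region

Result:
  Central: min=298.74, max=3586.57
  East: min=993.67, max=993.67
  Midwest: min=609.24, max=2950.08
  North: min=277.93, max=2611.90
  Northeast: min=1458.22, max=2912.75
  South: min=4753.91, max=4753.91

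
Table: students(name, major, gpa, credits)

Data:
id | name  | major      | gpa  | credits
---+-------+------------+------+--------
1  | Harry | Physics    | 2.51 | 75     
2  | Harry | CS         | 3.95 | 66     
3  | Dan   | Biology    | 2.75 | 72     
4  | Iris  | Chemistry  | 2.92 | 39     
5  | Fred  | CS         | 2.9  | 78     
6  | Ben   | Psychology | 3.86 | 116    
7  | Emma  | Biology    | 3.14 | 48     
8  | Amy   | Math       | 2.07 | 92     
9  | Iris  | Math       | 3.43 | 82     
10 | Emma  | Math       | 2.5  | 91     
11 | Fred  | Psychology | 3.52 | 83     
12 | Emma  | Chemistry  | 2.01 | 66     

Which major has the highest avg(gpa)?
SELECT major, AVG(gpa) as val
FROM students
GROUP BY major
ORDER BY val DESC
LIMIT 1

Result: Psychology with avg(gpa) = 3.69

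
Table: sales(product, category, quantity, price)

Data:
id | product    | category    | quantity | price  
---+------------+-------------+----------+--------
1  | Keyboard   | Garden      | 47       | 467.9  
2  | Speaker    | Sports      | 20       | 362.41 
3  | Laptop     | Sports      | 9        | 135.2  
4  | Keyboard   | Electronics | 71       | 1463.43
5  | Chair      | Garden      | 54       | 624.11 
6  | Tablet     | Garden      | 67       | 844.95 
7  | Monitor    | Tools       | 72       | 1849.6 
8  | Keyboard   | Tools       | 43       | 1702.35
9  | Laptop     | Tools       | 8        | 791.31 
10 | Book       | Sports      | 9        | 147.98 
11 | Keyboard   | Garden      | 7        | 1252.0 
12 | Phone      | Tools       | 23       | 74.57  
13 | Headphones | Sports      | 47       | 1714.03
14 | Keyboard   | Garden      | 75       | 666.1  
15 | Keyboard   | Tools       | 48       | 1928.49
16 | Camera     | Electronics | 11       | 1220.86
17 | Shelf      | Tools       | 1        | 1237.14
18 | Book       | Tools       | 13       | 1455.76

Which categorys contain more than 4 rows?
SELECT category, COUNT(*) as cnt
FROM sales
GROUP BY category
HAVING COUNT(*) > 4

Result:
  Garden: 5
  Tools: 7

Note: HAVING filters groups after aggregation, WHERE filters rows before.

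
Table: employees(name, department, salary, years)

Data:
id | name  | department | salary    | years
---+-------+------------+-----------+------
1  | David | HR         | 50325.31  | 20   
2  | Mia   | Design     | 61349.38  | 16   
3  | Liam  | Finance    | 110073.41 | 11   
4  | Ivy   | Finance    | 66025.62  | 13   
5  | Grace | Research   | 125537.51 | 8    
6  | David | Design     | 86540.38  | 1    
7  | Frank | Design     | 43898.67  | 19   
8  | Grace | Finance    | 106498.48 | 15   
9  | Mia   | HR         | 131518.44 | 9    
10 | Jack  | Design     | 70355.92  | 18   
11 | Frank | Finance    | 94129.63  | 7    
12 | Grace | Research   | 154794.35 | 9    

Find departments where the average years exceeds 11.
SELECT department, AVG(years)
FROM employees
GROUP BY department
HAVING AVG(years) > 11

Result:
  Design: avg=13.50
  Finance: avg=11.50
  HR: avg=14.50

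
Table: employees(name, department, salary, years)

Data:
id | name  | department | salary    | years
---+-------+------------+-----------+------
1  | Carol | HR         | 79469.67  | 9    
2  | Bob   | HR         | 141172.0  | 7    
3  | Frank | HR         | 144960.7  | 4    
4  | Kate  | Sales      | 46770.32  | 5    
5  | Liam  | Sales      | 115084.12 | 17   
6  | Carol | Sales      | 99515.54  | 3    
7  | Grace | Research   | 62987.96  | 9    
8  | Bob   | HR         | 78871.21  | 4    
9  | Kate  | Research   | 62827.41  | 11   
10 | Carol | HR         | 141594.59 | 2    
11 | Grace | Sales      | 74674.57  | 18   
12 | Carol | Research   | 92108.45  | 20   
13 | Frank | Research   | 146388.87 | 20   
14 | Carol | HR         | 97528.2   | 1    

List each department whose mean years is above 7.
SELECT department, AVG(years)
FROM employees
GROUP BY department
HAVING AVG(years) > 7

Result:
  Research: avg=15.00
  Sales: avg=10.75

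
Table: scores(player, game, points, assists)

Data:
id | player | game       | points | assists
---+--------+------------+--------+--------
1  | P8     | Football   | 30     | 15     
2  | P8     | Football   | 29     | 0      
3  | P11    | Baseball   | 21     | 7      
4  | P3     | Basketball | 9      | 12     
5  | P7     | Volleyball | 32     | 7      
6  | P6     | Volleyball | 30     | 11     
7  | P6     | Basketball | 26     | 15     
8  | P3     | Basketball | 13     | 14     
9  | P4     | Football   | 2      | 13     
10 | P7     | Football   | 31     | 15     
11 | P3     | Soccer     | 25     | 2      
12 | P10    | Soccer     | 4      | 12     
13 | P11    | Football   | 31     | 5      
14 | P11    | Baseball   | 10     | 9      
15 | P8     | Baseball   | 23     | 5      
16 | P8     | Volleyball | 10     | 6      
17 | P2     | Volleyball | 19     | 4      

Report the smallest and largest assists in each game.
SELECT game, MIN(assists), MAX(assists)
FROM scores
GROUP BY game

Result:
  Baseball: min=5, max=9
  Basketball: min=12, max=15
  Football: min=0, max=15
  Soccer: min=2, max=12
  Volleyball: min=4, max=11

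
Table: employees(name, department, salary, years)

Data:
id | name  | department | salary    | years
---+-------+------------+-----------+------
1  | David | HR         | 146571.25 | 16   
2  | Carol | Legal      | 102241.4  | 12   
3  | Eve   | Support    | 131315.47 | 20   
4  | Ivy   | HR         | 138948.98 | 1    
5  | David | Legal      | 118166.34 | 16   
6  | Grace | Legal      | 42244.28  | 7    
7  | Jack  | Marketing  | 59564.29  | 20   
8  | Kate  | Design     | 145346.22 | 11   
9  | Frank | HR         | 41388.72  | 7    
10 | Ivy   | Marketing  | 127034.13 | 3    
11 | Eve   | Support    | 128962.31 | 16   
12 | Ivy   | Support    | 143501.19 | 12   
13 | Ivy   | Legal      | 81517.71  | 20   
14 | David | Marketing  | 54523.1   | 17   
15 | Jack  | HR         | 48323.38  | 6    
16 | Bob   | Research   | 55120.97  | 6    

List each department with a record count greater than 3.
SELECT department, COUNT(*) as cnt
FROM employees
GROUP BY department
HAVING COUNT(*) > 3

Result:
  HR: 4
  Legal: 4

Note: HAVING filters groups after aggregation, WHERE filters rows before.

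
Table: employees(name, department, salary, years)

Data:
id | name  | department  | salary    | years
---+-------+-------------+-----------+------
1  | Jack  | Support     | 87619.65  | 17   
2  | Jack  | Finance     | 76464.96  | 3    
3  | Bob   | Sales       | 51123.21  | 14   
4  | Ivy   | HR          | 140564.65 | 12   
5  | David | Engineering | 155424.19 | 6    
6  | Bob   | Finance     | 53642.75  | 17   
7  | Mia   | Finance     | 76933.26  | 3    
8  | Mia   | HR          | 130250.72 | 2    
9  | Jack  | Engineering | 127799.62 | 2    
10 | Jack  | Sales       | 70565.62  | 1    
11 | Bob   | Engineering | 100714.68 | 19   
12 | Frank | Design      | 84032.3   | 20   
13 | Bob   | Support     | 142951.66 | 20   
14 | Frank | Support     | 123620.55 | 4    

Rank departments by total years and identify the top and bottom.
SELECT department, SUM(years)
FROM employees
GROUP BY department
ORDER BY SUM(years)

All groups:
  HR: 14
  Sales: 15
  Design: 20
  Finance: 23
  Engineering: 27
  Support: 41

Highest: Support (41)
Lowest: HR (14)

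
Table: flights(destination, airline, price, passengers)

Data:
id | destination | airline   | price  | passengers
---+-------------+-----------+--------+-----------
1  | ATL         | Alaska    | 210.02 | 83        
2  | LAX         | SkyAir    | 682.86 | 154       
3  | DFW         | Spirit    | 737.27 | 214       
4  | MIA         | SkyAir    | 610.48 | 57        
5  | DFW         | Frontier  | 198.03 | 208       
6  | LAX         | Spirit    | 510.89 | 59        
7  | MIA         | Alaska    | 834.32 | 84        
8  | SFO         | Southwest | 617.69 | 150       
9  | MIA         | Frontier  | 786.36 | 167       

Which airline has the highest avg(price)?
SELECT airline, AVG(price) as val
FROM flights
GROUP BY airline
ORDER BY val DESC
LIMIT 1

Result: SkyAir with avg(price) = 646.67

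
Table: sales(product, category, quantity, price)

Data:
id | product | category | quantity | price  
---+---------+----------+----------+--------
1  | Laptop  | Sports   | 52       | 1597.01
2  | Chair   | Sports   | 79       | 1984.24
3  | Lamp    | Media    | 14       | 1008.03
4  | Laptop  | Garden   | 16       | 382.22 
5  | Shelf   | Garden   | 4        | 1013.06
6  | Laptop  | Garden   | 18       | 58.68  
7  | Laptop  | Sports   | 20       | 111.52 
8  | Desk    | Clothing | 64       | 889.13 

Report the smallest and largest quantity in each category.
SELECT category, MIN(quantity), MAX(quantity)
FROM sales
GROUP BY category

Result:
  Clothing: min=64, max=64
  Garden: min=4, max=18
  Media: min=14, max=14
  Sports: min=20, max=79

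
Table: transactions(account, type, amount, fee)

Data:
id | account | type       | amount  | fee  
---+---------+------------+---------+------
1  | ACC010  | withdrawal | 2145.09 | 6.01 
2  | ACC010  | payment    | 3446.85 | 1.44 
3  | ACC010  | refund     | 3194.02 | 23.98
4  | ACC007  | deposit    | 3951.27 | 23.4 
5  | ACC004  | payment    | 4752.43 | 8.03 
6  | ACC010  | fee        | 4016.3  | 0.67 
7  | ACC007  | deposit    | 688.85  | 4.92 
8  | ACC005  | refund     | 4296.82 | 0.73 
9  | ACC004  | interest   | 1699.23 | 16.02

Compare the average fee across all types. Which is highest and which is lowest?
SELECT type, AVG(fee)
FROM transactions
GROUP BY type
ORDER BY AVG(fee)

All groups:
  fee: 0.67
  payment: 4.74
  withdrawal: 6.01
  refund: 12.36
  deposit: 14.16
  interest: 16.02

Highest: interest (16.02)
Lowest: fee (0.67)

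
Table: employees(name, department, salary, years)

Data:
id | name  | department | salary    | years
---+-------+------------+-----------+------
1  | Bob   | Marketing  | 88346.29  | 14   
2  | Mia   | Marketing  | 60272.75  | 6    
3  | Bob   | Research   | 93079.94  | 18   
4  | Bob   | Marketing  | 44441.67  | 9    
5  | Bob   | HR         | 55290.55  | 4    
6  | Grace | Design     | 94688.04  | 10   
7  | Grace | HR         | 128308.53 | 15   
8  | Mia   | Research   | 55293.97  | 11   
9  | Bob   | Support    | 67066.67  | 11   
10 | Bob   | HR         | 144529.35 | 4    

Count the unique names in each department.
SELECT department, COUNT(DISTINCT name)
FROM employees
GROUP BY department

Result:
  Design: 1 distinct
  HR: 2 distinct
  Marketing: 2 distinct
  Research: 2 distinct
  Support: 1 distinct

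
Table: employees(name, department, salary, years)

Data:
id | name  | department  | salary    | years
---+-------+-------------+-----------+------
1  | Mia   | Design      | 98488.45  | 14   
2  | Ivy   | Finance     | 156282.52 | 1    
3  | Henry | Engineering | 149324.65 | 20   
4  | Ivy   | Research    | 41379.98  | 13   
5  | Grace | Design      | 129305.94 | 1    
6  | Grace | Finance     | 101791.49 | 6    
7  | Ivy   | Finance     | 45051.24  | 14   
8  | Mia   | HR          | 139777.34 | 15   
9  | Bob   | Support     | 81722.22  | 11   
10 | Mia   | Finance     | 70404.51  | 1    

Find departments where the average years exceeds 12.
SELECT department, AVG(years)
FROM employees
GROUP BY department
HAVING AVG(years) > 12

Result:
  Engineering: avg=20.00
  HR: avg=15.00
  Research: avg=13.00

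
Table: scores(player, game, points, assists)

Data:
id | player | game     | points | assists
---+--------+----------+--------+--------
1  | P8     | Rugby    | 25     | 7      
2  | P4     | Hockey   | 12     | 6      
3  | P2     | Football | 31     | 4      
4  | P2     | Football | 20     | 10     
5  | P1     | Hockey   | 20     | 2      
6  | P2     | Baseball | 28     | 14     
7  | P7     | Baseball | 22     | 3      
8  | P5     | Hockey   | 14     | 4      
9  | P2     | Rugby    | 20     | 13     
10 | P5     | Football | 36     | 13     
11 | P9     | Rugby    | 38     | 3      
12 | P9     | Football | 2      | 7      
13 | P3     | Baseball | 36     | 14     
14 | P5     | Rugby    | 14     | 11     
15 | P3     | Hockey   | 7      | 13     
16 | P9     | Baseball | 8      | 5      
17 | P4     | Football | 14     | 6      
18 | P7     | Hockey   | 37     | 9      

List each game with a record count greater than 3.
SELECT game, COUNT(*) as cnt
FROM scores
GROUP BY game
HAVING COUNT(*) > 3

Result:
  Baseball: 4
  Football: 5
  Hockey: 5
  Rugby: 4

Note: HAVING filters groups after aggregation, WHERE filters rows before.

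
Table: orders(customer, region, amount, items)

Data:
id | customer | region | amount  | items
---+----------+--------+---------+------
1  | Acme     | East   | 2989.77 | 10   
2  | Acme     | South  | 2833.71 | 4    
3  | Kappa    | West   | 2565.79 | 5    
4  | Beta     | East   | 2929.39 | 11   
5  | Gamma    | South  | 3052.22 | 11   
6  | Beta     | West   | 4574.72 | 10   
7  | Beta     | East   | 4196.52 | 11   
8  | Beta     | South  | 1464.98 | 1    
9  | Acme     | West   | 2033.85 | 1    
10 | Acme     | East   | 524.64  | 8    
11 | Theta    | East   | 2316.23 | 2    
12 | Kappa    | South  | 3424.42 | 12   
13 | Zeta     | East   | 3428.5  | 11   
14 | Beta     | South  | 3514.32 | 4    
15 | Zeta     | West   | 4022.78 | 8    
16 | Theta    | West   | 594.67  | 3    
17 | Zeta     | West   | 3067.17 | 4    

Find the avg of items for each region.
SELECT region, AVG(items) as result
FROM orders
GROUP BY region

Result:
  East: 8.83
  South: 6.40
  West: 5.17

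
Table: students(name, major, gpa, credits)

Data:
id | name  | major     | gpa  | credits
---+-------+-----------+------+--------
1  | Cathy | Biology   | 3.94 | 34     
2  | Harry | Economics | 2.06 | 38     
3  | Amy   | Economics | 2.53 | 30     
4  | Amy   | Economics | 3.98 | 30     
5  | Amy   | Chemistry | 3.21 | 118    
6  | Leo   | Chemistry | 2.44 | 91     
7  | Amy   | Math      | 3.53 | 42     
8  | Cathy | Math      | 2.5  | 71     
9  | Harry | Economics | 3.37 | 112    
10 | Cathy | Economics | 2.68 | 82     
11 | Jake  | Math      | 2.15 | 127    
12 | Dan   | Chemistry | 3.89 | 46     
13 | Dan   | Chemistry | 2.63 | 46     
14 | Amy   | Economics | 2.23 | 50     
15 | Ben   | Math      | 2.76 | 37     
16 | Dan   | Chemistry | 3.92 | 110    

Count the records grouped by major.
SELECT major, COUNT(*) as count
FROM students
GROUP BY major

Result:
  Biology: 1
  Chemistry: 5
  Economics: 6
  Math: 4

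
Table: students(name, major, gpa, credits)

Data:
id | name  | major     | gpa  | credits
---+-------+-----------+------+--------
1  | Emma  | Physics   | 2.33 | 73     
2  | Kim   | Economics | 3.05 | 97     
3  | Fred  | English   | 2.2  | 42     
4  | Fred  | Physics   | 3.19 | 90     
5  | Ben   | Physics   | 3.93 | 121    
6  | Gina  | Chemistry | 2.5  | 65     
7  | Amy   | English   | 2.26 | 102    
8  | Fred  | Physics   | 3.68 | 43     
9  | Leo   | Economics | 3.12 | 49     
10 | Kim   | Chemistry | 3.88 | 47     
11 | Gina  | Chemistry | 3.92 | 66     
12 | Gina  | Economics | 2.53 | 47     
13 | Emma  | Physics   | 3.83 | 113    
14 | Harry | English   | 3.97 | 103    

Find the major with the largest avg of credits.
SELECT major, AVG(credits) as val
FROM students
GROUP BY major
ORDER BY val DESC
LIMIT 1

Result: Physics with avg(credits) = 88.00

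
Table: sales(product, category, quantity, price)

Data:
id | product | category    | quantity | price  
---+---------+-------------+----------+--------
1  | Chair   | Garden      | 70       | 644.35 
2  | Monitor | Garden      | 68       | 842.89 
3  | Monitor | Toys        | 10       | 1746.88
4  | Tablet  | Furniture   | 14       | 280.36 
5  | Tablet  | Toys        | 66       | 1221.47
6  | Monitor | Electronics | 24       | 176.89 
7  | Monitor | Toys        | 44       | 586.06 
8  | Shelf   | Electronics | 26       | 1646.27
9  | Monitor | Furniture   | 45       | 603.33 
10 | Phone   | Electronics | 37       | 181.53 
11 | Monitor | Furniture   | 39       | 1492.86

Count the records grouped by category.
SELECT category, COUNT(*) as count
FROM sales
GROUP BY category

Result:
  Electronics: 3
  Furniture: 3
  Garden: 2
  Toys: 3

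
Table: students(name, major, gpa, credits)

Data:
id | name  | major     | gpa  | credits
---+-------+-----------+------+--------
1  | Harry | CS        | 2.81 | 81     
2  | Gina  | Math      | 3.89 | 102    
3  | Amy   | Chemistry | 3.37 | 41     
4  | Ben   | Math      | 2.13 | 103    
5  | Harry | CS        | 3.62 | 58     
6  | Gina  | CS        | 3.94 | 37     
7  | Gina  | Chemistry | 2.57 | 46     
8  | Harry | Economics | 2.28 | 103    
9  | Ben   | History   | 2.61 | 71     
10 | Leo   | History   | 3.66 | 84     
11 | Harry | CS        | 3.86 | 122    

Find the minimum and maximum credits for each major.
SELECT major, MIN(credits), MAX(credits)
FROM students
GROUP BY major

Result:
  CS: min=37, max=122
  Chemistry: min=41, max=46
  Economics: min=103, max=103
  History: min=71, max=84
  Math: min=102, max=103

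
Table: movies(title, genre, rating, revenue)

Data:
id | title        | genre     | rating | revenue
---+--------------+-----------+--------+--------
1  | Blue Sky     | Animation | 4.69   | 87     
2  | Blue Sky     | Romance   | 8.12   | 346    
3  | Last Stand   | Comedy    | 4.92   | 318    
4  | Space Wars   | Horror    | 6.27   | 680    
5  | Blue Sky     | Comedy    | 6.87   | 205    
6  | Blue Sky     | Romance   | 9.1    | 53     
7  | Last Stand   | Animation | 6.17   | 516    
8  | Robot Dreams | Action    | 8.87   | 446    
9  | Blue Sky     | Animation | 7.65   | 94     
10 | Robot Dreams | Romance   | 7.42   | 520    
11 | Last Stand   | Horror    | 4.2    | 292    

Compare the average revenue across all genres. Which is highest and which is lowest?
SELECT genre, AVG(revenue)
FROM movies
GROUP BY genre
ORDER BY AVG(revenue)

All groups:
  Animation: 232.33
  Comedy: 261.50
  Romance: 306.33
  Action: 446.00
  Horror: 486.00

Highest: Horror (486.00)
Lowest: Animation (232.33)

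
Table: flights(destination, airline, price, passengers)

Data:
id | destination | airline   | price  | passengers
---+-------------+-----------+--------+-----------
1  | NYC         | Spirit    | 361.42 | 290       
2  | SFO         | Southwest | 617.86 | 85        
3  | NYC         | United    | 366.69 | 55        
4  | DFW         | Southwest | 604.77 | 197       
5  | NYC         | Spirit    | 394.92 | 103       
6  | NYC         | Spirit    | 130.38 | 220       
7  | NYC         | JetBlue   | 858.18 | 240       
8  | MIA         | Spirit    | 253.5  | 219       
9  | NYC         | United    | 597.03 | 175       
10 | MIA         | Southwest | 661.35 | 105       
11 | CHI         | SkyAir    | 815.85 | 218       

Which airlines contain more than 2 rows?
SELECT airline, COUNT(*) as cnt
FROM flights
GROUP BY airline
HAVING COUNT(*) > 2

Result:
  Southwest: 3
  Spirit: 4

Note: HAVING filters groups after aggregation, WHERE filters rows before.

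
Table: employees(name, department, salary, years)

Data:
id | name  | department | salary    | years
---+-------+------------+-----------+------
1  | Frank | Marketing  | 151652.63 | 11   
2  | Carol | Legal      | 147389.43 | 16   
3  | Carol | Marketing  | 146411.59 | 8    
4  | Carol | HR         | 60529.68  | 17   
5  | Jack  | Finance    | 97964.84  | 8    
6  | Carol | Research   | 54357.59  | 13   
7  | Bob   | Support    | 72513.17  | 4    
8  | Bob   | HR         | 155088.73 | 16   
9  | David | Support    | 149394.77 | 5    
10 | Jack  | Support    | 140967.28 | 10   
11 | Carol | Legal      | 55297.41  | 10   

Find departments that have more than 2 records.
SELECT department, COUNT(*) as cnt
FROM employees
GROUP BY department
HAVING COUNT(*) > 2

Result:
  Support: 3

Note: HAVING filters groups after aggregation, WHERE filters rows before.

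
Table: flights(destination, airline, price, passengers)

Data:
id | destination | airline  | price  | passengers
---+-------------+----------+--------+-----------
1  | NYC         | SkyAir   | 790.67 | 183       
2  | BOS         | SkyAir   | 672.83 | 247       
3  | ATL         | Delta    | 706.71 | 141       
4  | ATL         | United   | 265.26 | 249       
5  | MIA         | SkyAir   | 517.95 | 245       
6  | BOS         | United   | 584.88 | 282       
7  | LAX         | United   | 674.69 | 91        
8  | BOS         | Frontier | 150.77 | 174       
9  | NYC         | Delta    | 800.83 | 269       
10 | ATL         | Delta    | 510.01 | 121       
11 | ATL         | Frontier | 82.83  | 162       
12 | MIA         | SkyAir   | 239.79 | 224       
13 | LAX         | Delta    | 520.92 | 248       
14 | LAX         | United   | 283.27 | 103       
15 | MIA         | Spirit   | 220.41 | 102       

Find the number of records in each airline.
SELECT airline, COUNT(*) as count
FROM flights
GROUP BY airline

Result:
  Delta: 4
  Frontier: 2
  SkyAir: 4
  Spirit: 1
  United: 4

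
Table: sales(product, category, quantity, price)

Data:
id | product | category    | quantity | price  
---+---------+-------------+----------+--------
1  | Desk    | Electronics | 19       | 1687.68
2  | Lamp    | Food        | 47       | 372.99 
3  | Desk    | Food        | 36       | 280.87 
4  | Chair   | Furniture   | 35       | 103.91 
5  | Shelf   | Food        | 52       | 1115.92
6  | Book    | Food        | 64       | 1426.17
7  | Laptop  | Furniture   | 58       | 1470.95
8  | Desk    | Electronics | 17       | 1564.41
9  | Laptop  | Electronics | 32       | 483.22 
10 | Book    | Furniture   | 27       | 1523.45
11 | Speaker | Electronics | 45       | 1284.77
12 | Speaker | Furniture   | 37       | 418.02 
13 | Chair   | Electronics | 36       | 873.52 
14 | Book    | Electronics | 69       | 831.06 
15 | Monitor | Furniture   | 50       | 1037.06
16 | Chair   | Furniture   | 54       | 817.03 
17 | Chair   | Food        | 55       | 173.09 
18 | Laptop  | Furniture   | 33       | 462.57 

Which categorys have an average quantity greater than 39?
SELECT category, AVG(quantity)
FROM sales
GROUP BY category
HAVING AVG(quantity) > 39

Result:
  Food: avg=50.80
  Furniture: avg=42.00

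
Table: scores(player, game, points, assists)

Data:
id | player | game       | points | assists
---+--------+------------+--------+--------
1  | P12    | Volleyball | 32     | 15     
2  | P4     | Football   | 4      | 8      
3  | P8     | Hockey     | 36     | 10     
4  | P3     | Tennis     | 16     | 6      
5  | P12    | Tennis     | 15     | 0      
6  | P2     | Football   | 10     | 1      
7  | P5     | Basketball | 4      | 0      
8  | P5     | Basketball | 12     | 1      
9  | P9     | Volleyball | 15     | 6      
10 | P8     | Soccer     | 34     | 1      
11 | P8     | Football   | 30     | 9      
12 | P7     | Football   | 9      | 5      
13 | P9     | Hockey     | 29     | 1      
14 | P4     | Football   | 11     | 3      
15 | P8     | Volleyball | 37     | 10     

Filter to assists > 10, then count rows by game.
SELECT game, COUNT(*)
FROM scores
WHERE assists > 10
GROUP BY game

Note: WHERE filters rows before grouping.

Result:
  Volleyball: 1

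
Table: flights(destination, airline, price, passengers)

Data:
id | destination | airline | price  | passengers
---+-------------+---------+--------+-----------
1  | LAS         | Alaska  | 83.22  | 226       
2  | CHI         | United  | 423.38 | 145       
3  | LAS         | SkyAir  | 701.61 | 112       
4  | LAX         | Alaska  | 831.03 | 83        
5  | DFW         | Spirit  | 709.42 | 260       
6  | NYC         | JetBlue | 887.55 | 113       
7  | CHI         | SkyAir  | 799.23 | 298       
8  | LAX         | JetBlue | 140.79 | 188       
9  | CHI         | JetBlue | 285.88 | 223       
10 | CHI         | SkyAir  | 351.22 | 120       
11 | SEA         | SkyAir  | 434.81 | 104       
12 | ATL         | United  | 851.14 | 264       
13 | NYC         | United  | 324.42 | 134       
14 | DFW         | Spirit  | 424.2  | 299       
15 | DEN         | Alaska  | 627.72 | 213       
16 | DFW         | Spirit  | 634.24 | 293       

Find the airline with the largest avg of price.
SELECT airline, AVG(price) as val
FROM flights
GROUP BY airline
ORDER BY val DESC
LIMIT 1

Result: Spirit with avg(price) = 589.29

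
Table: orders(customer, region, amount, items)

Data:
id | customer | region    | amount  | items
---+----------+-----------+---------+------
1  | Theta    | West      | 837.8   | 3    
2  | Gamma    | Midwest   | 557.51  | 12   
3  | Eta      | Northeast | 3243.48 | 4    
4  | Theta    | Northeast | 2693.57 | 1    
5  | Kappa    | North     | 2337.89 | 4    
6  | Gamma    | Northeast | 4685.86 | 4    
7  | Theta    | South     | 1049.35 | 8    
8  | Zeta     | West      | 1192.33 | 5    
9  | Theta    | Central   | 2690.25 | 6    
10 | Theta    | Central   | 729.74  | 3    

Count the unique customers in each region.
SELECT region, COUNT(DISTINCT customer)
FROM orders
GROUP BY region

Result:
  Central: 1 distinct
  Midwest: 1 distinct
  North: 1 distinct
  Northeast: 3 distinct
  South: 1 distinct
  West: 2 distinct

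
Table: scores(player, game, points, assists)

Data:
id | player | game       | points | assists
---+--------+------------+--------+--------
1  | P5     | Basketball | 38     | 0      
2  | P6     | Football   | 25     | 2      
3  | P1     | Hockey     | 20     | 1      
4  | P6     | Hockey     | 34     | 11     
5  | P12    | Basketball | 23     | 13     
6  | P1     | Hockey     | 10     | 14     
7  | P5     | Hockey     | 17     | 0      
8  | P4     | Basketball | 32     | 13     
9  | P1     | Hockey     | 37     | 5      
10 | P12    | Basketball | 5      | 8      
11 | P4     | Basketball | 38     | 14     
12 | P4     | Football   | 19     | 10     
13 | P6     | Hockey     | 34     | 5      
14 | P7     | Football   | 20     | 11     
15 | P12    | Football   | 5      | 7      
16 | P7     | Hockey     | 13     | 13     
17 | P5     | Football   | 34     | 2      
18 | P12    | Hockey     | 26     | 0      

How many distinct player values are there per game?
SELECT game, COUNT(DISTINCT player)
FROM scores
GROUP BY game

Result:
  Basketball: 3 distinct
  Football: 5 distinct
  Hockey: 5 distinct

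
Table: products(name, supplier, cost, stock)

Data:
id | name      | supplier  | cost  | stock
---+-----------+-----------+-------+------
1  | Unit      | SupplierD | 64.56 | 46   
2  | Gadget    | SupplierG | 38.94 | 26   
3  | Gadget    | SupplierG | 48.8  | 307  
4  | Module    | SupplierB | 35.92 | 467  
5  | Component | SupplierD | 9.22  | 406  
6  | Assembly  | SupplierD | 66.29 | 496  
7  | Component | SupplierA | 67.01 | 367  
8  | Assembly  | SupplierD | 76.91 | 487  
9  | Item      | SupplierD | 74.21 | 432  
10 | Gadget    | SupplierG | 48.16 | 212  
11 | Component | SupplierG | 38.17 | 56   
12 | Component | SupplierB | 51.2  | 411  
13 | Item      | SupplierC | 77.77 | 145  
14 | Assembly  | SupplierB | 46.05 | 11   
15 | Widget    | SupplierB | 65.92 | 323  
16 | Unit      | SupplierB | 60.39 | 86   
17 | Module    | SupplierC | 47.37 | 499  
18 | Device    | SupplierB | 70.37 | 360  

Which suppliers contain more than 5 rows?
SELECT supplier, COUNT(*) as cnt
FROM products
GROUP BY supplier
HAVING COUNT(*) > 5

Result:
  SupplierB: 6

Note: HAVING filters groups after aggregation, WHERE filters rows before.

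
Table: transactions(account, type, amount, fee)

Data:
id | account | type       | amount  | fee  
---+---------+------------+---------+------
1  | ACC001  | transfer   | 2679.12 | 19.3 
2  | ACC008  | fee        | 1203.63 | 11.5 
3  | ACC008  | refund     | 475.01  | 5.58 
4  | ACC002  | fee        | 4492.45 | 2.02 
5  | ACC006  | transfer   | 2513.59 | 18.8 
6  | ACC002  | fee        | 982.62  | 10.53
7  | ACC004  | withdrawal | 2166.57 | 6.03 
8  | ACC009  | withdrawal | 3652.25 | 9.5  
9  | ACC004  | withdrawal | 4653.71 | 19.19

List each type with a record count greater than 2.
SELECT type, COUNT(*) as cnt
FROM transactions
GROUP BY type
HAVING COUNT(*) > 2

Result:
  fee: 3
  withdrawal: 3

Note: HAVING filters groups after aggregation, WHERE filters rows before.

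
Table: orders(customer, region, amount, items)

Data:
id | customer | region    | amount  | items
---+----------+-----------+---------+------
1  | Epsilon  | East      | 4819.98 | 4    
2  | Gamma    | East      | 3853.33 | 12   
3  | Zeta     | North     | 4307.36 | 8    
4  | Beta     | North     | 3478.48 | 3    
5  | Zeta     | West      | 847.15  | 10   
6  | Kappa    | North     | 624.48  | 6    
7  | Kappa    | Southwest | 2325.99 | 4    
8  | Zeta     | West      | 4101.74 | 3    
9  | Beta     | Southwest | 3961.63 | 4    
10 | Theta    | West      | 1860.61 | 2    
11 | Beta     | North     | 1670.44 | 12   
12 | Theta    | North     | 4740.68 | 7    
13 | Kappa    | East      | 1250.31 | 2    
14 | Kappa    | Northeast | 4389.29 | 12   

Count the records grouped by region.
SELECT region, COUNT(*) as count
FROM orders
GROUP BY region

Result:
  East: 3
  North: 5
  Northeast: 1
  Southwest: 2
  West: 3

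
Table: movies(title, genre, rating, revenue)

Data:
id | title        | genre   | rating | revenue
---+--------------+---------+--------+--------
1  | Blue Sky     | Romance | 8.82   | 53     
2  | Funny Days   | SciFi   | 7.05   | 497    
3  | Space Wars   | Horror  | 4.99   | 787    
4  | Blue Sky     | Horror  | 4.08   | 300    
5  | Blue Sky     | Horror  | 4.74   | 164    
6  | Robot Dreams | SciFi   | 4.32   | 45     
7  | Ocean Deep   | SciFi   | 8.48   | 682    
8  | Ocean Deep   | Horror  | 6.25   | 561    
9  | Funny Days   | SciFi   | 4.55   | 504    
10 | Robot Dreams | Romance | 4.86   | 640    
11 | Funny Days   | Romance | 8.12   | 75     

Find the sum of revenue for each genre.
SELECT genre, SUM(revenue) as result
FROM movies
GROUP BY genre

Result:
  Horror: 1812
  Romance: 768
  SciFi: 1728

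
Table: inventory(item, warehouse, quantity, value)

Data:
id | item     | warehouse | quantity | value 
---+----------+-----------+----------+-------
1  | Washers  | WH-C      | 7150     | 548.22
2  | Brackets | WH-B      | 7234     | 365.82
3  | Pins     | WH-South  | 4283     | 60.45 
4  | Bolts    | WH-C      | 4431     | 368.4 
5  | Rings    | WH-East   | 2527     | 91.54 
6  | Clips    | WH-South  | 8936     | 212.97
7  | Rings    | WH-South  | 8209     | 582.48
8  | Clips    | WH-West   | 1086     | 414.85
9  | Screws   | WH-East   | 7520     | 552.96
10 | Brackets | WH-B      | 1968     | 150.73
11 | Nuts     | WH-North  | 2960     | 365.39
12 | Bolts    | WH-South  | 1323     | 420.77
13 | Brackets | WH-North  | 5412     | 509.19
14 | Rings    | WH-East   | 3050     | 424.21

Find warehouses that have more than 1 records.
SELECT warehouse, COUNT(*) as cnt
FROM inventory
GROUP BY warehouse
HAVING COUNT(*) > 1

Result:
  WH-B: 2
  WH-C: 2
  WH-East: 3
  WH-North: 2
  WH-South: 4

Note: HAVING filters groups after aggregation, WHERE filters rows before.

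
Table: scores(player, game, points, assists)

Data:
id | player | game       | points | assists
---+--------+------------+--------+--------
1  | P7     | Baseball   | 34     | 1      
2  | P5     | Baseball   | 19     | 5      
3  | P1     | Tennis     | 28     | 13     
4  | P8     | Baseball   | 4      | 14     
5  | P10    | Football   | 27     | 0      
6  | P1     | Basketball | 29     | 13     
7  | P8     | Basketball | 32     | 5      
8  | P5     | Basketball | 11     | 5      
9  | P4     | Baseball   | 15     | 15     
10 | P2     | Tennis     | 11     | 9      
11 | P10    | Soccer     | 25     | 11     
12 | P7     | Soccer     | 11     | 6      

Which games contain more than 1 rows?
SELECT game, COUNT(*) as cnt
FROM scores
GROUP BY game
HAVING COUNT(*) > 1

Result:
  Baseball: 4
  Basketball: 3
  Soccer: 2
  Tennis: 2

Note: HAVING filters groups after aggregation, WHERE filters rows before.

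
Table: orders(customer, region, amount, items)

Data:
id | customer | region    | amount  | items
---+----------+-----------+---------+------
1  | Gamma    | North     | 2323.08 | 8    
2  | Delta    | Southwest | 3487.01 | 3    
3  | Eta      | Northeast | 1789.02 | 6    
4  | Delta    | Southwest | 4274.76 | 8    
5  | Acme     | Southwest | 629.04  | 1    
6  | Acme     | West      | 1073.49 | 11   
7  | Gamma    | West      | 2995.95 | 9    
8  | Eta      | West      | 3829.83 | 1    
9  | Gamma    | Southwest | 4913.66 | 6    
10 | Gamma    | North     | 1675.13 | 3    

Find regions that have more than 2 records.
SELECT region, COUNT(*) as cnt
FROM orders
GROUP BY region
HAVING COUNT(*) > 2

Result:
  Southwest: 4
  West: 3

Note: HAVING filters groups after aggregation, WHERE filters rows before.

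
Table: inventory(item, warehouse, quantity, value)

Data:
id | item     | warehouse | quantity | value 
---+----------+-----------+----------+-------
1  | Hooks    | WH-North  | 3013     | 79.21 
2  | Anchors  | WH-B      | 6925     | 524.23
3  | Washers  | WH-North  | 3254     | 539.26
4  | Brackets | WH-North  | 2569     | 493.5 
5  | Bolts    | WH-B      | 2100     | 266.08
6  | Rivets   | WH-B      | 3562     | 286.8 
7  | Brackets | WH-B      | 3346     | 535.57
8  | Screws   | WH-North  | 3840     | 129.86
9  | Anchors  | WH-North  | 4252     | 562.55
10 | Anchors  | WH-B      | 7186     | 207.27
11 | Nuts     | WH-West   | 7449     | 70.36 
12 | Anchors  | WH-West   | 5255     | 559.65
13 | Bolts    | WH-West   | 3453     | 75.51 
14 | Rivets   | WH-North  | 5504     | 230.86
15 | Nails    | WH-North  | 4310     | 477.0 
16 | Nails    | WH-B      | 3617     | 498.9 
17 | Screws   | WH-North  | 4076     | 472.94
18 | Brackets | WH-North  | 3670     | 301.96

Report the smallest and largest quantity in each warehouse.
SELECT warehouse, MIN(quantity), MAX(quantity)
FROM inventory
GROUP BY warehouse

Result:
  WH-B: min=2100, max=7186
  WH-North: min=2569, max=5504
  WH-West: min=3453, max=7449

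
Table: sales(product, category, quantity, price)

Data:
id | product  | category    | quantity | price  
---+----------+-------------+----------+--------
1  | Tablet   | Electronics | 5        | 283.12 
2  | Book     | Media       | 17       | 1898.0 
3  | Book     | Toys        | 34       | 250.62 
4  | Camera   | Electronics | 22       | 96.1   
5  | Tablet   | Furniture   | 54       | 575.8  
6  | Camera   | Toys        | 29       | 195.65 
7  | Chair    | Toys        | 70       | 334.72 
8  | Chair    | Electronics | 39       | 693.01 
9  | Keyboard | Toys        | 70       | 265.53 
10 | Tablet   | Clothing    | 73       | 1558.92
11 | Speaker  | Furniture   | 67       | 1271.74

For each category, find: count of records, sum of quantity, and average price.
SELECT category,
       COUNT(*) as cnt,
       SUM(quantity) as total_quantity,
       AVG(price) as avg_price
FROM sales
GROUP BY category

Result:
  Clothing: 1 records, 73 total quantity, 1558.92 avg price
  Electronics: 3 records, 66 total quantity, 357.41 avg price
  Furniture: 2 records, 121 total quantity, 923.77 avg price
  Media: 1 records, 17 total quantity, 1898.00 avg price
  Toys: 4 records, 203 total quantity, 261.63 avg price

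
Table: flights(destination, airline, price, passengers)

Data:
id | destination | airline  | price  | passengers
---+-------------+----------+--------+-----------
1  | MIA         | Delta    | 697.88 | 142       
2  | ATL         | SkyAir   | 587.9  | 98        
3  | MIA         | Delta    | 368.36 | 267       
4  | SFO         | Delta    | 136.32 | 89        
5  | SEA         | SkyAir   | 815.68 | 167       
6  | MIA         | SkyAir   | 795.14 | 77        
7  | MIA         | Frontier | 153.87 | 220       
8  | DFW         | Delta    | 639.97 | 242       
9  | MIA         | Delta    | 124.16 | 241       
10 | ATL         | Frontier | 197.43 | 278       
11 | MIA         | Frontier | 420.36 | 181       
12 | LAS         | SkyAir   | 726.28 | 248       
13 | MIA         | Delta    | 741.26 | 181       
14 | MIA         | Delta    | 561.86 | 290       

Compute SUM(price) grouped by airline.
SELECT airline, SUM(price) as result
FROM flights
GROUP BY airline

Result:
  Delta: 3269.81
  Frontier: 771.66
  SkyAir: 2925.00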